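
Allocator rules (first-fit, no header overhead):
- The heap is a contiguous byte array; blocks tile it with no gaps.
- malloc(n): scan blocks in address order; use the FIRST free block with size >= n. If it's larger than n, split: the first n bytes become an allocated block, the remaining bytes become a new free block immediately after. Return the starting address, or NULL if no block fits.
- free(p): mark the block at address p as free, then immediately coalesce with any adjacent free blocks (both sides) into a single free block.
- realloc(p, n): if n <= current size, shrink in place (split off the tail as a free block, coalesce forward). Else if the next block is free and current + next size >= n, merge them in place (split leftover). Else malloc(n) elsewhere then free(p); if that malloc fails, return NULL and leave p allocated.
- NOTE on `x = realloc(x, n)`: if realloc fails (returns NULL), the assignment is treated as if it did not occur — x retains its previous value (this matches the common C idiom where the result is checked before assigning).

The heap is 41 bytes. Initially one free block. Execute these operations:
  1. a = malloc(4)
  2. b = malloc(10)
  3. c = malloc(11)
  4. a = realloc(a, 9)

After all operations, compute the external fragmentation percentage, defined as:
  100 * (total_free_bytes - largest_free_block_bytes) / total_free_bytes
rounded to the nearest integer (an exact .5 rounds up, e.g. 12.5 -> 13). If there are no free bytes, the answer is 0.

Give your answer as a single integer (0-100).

Answer: 36

Derivation:
Op 1: a = malloc(4) -> a = 0; heap: [0-3 ALLOC][4-40 FREE]
Op 2: b = malloc(10) -> b = 4; heap: [0-3 ALLOC][4-13 ALLOC][14-40 FREE]
Op 3: c = malloc(11) -> c = 14; heap: [0-3 ALLOC][4-13 ALLOC][14-24 ALLOC][25-40 FREE]
Op 4: a = realloc(a, 9) -> a = 25; heap: [0-3 FREE][4-13 ALLOC][14-24 ALLOC][25-33 ALLOC][34-40 FREE]
Free blocks: [4 7] total_free=11 largest=7 -> 100*(11-7)/11 = 400/11 ≈ 36.364 -> rounds to 36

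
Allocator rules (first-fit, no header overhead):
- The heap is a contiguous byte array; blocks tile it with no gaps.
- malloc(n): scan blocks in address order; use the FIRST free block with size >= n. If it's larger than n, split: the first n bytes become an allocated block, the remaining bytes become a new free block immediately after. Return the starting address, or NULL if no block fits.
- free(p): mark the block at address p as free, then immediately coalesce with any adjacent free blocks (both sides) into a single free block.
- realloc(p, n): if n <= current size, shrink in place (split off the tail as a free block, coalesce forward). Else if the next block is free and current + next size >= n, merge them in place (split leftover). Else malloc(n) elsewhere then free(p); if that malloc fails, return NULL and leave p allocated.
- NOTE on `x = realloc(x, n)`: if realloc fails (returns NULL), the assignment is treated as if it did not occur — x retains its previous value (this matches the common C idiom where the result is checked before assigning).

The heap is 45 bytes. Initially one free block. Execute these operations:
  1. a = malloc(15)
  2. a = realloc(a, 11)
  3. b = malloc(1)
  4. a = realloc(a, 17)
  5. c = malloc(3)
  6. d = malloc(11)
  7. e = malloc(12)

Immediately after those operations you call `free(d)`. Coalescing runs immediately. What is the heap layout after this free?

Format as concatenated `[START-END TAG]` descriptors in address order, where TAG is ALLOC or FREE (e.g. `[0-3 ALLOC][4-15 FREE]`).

Op 1: a = malloc(15) -> a = 0; heap: [0-14 ALLOC][15-44 FREE]
Op 2: a = realloc(a, 11) -> a = 0; heap: [0-10 ALLOC][11-44 FREE]
Op 3: b = malloc(1) -> b = 11; heap: [0-10 ALLOC][11-11 ALLOC][12-44 FREE]
Op 4: a = realloc(a, 17) -> a = 12; heap: [0-10 FREE][11-11 ALLOC][12-28 ALLOC][29-44 FREE]
Op 5: c = malloc(3) -> c = 0; heap: [0-2 ALLOC][3-10 FREE][11-11 ALLOC][12-28 ALLOC][29-44 FREE]
Op 6: d = malloc(11) -> d = 29; heap: [0-2 ALLOC][3-10 FREE][11-11 ALLOC][12-28 ALLOC][29-39 ALLOC][40-44 FREE]
Op 7: e = malloc(12) -> e = NULL; heap: [0-2 ALLOC][3-10 FREE][11-11 ALLOC][12-28 ALLOC][29-39 ALLOC][40-44 FREE]
free(d): d = 29 -> block [29-39 ALLOC]; mark free, coalesce with adjacent free neighbors -> [0-2 ALLOC][3-10 FREE][11-11 ALLOC][12-28 ALLOC][29-44 FREE]

Answer: [0-2 ALLOC][3-10 FREE][11-11 ALLOC][12-28 ALLOC][29-44 FREE]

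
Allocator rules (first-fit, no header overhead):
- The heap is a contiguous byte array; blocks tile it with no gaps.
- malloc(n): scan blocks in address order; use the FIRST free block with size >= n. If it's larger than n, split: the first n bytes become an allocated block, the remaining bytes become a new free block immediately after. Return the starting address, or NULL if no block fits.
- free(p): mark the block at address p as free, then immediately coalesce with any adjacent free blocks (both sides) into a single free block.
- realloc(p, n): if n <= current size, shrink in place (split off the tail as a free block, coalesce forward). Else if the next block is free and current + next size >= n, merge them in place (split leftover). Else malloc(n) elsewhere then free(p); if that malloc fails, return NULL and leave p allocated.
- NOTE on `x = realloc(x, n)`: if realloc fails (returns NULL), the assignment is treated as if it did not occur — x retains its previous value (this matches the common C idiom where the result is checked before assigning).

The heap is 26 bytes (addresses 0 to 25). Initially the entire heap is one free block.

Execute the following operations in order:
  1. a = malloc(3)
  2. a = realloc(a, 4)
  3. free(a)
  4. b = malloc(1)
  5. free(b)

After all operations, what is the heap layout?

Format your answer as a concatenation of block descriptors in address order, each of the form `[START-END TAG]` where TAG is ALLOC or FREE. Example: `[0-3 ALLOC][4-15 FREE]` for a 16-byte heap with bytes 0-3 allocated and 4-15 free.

Op 1: a = malloc(3) -> a = 0; heap: [0-2 ALLOC][3-25 FREE]
Op 2: a = realloc(a, 4) -> a = 0; heap: [0-3 ALLOC][4-25 FREE]
Op 3: free(a) -> (freed a); heap: [0-25 FREE]
Op 4: b = malloc(1) -> b = 0; heap: [0-0 ALLOC][1-25 FREE]
Op 5: free(b) -> (freed b); heap: [0-25 FREE]

Answer: [0-25 FREE]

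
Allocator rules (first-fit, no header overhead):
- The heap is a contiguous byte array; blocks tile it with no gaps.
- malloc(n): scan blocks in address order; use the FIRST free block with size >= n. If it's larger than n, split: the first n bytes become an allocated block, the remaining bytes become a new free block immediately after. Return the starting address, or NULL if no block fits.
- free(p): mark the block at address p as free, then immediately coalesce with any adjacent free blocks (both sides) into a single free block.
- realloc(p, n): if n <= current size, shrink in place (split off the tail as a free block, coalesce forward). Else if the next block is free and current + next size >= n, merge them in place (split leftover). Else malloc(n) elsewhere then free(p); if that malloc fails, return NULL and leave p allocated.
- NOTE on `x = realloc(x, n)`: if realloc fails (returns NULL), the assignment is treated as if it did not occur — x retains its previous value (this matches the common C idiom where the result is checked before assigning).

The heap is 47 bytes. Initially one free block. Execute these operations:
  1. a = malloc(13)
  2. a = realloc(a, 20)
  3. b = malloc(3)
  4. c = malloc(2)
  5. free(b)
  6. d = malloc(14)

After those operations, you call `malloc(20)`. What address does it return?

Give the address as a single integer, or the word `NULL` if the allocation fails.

Op 1: a = malloc(13) -> a = 0; heap: [0-12 ALLOC][13-46 FREE]
Op 2: a = realloc(a, 20) -> a = 0; heap: [0-19 ALLOC][20-46 FREE]
Op 3: b = malloc(3) -> b = 20; heap: [0-19 ALLOC][20-22 ALLOC][23-46 FREE]
Op 4: c = malloc(2) -> c = 23; heap: [0-19 ALLOC][20-22 ALLOC][23-24 ALLOC][25-46 FREE]
Op 5: free(b) -> (freed b); heap: [0-19 ALLOC][20-22 FREE][23-24 ALLOC][25-46 FREE]
Op 6: d = malloc(14) -> d = 25; heap: [0-19 ALLOC][20-22 FREE][23-24 ALLOC][25-38 ALLOC][39-46 FREE]
malloc(20): first-fit scan over [0-19 ALLOC][20-22 FREE][23-24 ALLOC][25-38 ALLOC][39-46 FREE] -> NULL

Answer: NULL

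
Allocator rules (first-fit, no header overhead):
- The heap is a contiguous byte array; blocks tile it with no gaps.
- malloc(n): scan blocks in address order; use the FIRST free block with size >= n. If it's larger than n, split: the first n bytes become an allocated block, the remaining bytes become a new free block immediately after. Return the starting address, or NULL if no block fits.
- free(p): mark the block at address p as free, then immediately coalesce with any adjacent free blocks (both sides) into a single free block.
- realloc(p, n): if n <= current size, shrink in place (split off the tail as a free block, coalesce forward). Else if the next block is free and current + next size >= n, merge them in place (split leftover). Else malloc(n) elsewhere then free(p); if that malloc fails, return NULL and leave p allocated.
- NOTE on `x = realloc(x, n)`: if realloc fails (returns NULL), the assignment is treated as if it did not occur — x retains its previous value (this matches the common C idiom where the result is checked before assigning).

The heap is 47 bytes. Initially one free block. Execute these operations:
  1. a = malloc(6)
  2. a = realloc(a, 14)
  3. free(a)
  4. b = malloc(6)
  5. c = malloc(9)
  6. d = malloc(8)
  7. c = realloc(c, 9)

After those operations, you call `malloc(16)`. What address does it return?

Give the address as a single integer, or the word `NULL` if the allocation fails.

Op 1: a = malloc(6) -> a = 0; heap: [0-5 ALLOC][6-46 FREE]
Op 2: a = realloc(a, 14) -> a = 0; heap: [0-13 ALLOC][14-46 FREE]
Op 3: free(a) -> (freed a); heap: [0-46 FREE]
Op 4: b = malloc(6) -> b = 0; heap: [0-5 ALLOC][6-46 FREE]
Op 5: c = malloc(9) -> c = 6; heap: [0-5 ALLOC][6-14 ALLOC][15-46 FREE]
Op 6: d = malloc(8) -> d = 15; heap: [0-5 ALLOC][6-14 ALLOC][15-22 ALLOC][23-46 FREE]
Op 7: c = realloc(c, 9) -> c = 6; heap: [0-5 ALLOC][6-14 ALLOC][15-22 ALLOC][23-46 FREE]
malloc(16): first-fit scan over [0-5 ALLOC][6-14 ALLOC][15-22 ALLOC][23-46 FREE] -> 23

Answer: 23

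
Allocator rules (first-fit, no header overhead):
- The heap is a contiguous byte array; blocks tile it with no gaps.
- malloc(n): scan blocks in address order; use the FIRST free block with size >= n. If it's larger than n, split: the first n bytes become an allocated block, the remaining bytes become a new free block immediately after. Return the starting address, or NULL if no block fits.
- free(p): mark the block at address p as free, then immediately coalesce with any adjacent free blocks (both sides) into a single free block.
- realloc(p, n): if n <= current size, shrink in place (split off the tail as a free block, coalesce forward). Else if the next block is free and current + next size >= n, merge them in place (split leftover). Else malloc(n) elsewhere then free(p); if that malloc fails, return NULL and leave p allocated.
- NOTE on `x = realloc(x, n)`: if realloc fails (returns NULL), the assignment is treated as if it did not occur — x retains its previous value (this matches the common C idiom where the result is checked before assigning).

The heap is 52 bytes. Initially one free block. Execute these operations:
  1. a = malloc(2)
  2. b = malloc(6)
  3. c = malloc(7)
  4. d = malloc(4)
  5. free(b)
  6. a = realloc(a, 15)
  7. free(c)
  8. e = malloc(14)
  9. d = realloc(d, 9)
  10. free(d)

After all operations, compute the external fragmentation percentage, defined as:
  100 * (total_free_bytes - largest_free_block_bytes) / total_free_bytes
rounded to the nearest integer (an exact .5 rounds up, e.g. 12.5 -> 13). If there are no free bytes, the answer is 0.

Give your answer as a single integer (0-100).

Op 1: a = malloc(2) -> a = 0; heap: [0-1 ALLOC][2-51 FREE]
Op 2: b = malloc(6) -> b = 2; heap: [0-1 ALLOC][2-7 ALLOC][8-51 FREE]
Op 3: c = malloc(7) -> c = 8; heap: [0-1 ALLOC][2-7 ALLOC][8-14 ALLOC][15-51 FREE]
Op 4: d = malloc(4) -> d = 15; heap: [0-1 ALLOC][2-7 ALLOC][8-14 ALLOC][15-18 ALLOC][19-51 FREE]
Op 5: free(b) -> (freed b); heap: [0-1 ALLOC][2-7 FREE][8-14 ALLOC][15-18 ALLOC][19-51 FREE]
Op 6: a = realloc(a, 15) -> a = 19; heap: [0-7 FREE][8-14 ALLOC][15-18 ALLOC][19-33 ALLOC][34-51 FREE]
Op 7: free(c) -> (freed c); heap: [0-14 FREE][15-18 ALLOC][19-33 ALLOC][34-51 FREE]
Op 8: e = malloc(14) -> e = 0; heap: [0-13 ALLOC][14-14 FREE][15-18 ALLOC][19-33 ALLOC][34-51 FREE]
Op 9: d = realloc(d, 9) -> d = 34; heap: [0-13 ALLOC][14-18 FREE][19-33 ALLOC][34-42 ALLOC][43-51 FREE]
Op 10: free(d) -> (freed d); heap: [0-13 ALLOC][14-18 FREE][19-33 ALLOC][34-51 FREE]
Free blocks: [5 18] total_free=23 largest=18 -> 100*(23-18)/23 = 500/23 ≈ 21.739 -> rounds to 22

Answer: 22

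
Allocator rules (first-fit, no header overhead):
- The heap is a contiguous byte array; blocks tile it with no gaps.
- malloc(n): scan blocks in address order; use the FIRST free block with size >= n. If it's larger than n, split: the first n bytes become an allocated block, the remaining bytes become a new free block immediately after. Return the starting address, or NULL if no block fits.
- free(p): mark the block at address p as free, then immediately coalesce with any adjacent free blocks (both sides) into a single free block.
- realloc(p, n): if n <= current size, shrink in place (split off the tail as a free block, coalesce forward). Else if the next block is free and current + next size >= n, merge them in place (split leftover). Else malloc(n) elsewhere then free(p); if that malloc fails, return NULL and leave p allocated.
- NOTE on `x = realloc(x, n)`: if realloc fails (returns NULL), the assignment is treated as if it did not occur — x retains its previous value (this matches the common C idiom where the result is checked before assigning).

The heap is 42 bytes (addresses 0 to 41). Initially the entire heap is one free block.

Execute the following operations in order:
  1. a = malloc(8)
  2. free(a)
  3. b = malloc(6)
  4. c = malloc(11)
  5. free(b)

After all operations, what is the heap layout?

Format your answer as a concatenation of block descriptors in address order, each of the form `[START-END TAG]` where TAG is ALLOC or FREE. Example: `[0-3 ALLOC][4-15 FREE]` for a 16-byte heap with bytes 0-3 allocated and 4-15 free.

Op 1: a = malloc(8) -> a = 0; heap: [0-7 ALLOC][8-41 FREE]
Op 2: free(a) -> (freed a); heap: [0-41 FREE]
Op 3: b = malloc(6) -> b = 0; heap: [0-5 ALLOC][6-41 FREE]
Op 4: c = malloc(11) -> c = 6; heap: [0-5 ALLOC][6-16 ALLOC][17-41 FREE]
Op 5: free(b) -> (freed b); heap: [0-5 FREE][6-16 ALLOC][17-41 FREE]

Answer: [0-5 FREE][6-16 ALLOC][17-41 FREE]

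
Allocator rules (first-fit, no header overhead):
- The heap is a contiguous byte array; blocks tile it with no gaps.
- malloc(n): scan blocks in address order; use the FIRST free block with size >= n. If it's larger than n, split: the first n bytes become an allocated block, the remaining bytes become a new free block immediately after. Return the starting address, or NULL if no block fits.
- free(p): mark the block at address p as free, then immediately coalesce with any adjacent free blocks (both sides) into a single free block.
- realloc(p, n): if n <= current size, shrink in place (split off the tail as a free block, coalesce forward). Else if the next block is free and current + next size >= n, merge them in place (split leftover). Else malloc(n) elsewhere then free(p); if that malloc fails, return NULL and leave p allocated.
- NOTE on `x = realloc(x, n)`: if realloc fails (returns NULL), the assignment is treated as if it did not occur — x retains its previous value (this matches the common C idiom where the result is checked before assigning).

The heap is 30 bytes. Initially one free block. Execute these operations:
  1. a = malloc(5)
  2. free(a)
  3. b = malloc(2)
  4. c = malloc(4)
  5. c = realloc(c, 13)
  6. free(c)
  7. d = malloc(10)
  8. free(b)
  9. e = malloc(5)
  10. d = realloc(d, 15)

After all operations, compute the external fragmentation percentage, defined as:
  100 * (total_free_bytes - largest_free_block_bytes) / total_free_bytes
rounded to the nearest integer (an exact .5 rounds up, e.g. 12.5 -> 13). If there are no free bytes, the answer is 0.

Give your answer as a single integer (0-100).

Answer: 13

Derivation:
Op 1: a = malloc(5) -> a = 0; heap: [0-4 ALLOC][5-29 FREE]
Op 2: free(a) -> (freed a); heap: [0-29 FREE]
Op 3: b = malloc(2) -> b = 0; heap: [0-1 ALLOC][2-29 FREE]
Op 4: c = malloc(4) -> c = 2; heap: [0-1 ALLOC][2-5 ALLOC][6-29 FREE]
Op 5: c = realloc(c, 13) -> c = 2; heap: [0-1 ALLOC][2-14 ALLOC][15-29 FREE]
Op 6: free(c) -> (freed c); heap: [0-1 ALLOC][2-29 FREE]
Op 7: d = malloc(10) -> d = 2; heap: [0-1 ALLOC][2-11 ALLOC][12-29 FREE]
Op 8: free(b) -> (freed b); heap: [0-1 FREE][2-11 ALLOC][12-29 FREE]
Op 9: e = malloc(5) -> e = 12; heap: [0-1 FREE][2-11 ALLOC][12-16 ALLOC][17-29 FREE]
Op 10: d = realloc(d, 15) -> NULL (d unchanged); heap: [0-1 FREE][2-11 ALLOC][12-16 ALLOC][17-29 FREE]
Free blocks: [2 13] total_free=15 largest=13 -> 100*(15-13)/15 = 200/15 ≈ 13.333 -> rounds to 13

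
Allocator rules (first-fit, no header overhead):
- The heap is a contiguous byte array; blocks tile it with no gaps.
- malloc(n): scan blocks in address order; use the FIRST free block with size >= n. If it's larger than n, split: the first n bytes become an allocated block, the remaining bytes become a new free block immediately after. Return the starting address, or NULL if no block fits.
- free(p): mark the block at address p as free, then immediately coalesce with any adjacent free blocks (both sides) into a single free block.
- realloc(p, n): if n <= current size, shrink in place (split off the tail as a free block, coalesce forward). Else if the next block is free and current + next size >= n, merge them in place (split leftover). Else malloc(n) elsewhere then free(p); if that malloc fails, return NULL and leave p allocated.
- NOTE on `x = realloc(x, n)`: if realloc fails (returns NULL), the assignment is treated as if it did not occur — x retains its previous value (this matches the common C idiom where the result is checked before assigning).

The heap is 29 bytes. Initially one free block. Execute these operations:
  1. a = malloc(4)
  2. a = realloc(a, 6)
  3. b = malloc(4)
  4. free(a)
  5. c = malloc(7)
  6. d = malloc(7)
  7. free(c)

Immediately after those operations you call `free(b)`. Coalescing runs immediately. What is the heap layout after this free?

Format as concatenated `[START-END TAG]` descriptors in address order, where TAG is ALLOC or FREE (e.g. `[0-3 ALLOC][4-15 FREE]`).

Op 1: a = malloc(4) -> a = 0; heap: [0-3 ALLOC][4-28 FREE]
Op 2: a = realloc(a, 6) -> a = 0; heap: [0-5 ALLOC][6-28 FREE]
Op 3: b = malloc(4) -> b = 6; heap: [0-5 ALLOC][6-9 ALLOC][10-28 FREE]
Op 4: free(a) -> (freed a); heap: [0-5 FREE][6-9 ALLOC][10-28 FREE]
Op 5: c = malloc(7) -> c = 10; heap: [0-5 FREE][6-9 ALLOC][10-16 ALLOC][17-28 FREE]
Op 6: d = malloc(7) -> d = 17; heap: [0-5 FREE][6-9 ALLOC][10-16 ALLOC][17-23 ALLOC][24-28 FREE]
Op 7: free(c) -> (freed c); heap: [0-5 FREE][6-9 ALLOC][10-16 FREE][17-23 ALLOC][24-28 FREE]
free(b): b = 6 -> block [6-9 ALLOC]; mark free, coalesce with adjacent free neighbors -> [0-16 FREE][17-23 ALLOC][24-28 FREE]

Answer: [0-16 FREE][17-23 ALLOC][24-28 FREE]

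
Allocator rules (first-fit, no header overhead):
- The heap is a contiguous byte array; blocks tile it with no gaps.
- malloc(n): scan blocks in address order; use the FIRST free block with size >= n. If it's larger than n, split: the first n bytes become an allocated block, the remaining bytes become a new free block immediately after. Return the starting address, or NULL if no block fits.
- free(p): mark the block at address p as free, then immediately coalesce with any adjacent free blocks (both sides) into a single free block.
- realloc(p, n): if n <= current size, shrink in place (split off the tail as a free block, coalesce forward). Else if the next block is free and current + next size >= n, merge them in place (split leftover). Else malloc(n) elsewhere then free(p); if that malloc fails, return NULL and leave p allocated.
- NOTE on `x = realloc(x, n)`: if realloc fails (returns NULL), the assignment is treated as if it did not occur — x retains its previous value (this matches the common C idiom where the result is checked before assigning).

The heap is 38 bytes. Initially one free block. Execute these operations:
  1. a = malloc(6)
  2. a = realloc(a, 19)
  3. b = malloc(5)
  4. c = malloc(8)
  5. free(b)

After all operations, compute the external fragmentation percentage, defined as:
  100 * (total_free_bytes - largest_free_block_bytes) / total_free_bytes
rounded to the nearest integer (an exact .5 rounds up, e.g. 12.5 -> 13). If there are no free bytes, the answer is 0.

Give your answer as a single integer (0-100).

Op 1: a = malloc(6) -> a = 0; heap: [0-5 ALLOC][6-37 FREE]
Op 2: a = realloc(a, 19) -> a = 0; heap: [0-18 ALLOC][19-37 FREE]
Op 3: b = malloc(5) -> b = 19; heap: [0-18 ALLOC][19-23 ALLOC][24-37 FREE]
Op 4: c = malloc(8) -> c = 24; heap: [0-18 ALLOC][19-23 ALLOC][24-31 ALLOC][32-37 FREE]
Op 5: free(b) -> (freed b); heap: [0-18 ALLOC][19-23 FREE][24-31 ALLOC][32-37 FREE]
Free blocks: [5 6] total_free=11 largest=6 -> 100*(11-6)/11 = 500/11 ≈ 45.455 -> rounds to 45

Answer: 45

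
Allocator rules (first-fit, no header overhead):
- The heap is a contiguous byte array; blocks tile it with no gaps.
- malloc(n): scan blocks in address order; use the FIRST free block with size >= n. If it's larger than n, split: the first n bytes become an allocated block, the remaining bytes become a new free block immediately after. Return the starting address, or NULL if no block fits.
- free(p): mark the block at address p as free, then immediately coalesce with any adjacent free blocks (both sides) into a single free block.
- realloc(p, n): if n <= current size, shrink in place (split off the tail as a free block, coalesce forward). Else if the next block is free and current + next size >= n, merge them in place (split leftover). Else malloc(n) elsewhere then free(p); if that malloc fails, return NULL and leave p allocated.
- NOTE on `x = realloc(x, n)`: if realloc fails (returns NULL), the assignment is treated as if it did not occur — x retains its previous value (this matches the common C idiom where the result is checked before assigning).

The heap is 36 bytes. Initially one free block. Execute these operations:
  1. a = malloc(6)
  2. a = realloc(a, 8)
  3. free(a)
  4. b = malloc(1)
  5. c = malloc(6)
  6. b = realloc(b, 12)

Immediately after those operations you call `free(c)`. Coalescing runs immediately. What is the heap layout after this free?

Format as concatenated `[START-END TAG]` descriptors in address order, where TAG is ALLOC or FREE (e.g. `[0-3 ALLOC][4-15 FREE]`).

Answer: [0-6 FREE][7-18 ALLOC][19-35 FREE]

Derivation:
Op 1: a = malloc(6) -> a = 0; heap: [0-5 ALLOC][6-35 FREE]
Op 2: a = realloc(a, 8) -> a = 0; heap: [0-7 ALLOC][8-35 FREE]
Op 3: free(a) -> (freed a); heap: [0-35 FREE]
Op 4: b = malloc(1) -> b = 0; heap: [0-0 ALLOC][1-35 FREE]
Op 5: c = malloc(6) -> c = 1; heap: [0-0 ALLOC][1-6 ALLOC][7-35 FREE]
Op 6: b = realloc(b, 12) -> b = 7; heap: [0-0 FREE][1-6 ALLOC][7-18 ALLOC][19-35 FREE]
free(c): c = 1 -> block [1-6 ALLOC]; mark free, coalesce with adjacent free neighbors -> [0-6 FREE][7-18 ALLOC][19-35 FREE]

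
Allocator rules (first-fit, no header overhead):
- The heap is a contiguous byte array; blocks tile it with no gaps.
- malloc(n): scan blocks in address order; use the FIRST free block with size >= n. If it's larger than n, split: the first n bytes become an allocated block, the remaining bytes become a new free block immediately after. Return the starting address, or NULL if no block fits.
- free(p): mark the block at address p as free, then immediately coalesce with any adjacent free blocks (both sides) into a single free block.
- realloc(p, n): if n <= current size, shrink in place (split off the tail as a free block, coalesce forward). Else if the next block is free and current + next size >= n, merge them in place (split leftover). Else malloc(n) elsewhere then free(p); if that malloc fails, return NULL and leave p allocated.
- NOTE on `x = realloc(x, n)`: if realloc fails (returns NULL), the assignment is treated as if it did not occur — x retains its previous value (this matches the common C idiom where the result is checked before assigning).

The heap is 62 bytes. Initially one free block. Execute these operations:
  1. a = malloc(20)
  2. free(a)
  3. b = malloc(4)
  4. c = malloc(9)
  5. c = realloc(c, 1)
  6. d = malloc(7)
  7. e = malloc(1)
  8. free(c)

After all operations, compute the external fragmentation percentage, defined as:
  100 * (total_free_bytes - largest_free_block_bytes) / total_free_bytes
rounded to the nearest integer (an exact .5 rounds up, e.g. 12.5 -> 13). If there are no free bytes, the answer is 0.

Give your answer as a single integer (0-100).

Answer: 2

Derivation:
Op 1: a = malloc(20) -> a = 0; heap: [0-19 ALLOC][20-61 FREE]
Op 2: free(a) -> (freed a); heap: [0-61 FREE]
Op 3: b = malloc(4) -> b = 0; heap: [0-3 ALLOC][4-61 FREE]
Op 4: c = malloc(9) -> c = 4; heap: [0-3 ALLOC][4-12 ALLOC][13-61 FREE]
Op 5: c = realloc(c, 1) -> c = 4; heap: [0-3 ALLOC][4-4 ALLOC][5-61 FREE]
Op 6: d = malloc(7) -> d = 5; heap: [0-3 ALLOC][4-4 ALLOC][5-11 ALLOC][12-61 FREE]
Op 7: e = malloc(1) -> e = 12; heap: [0-3 ALLOC][4-4 ALLOC][5-11 ALLOC][12-12 ALLOC][13-61 FREE]
Op 8: free(c) -> (freed c); heap: [0-3 ALLOC][4-4 FREE][5-11 ALLOC][12-12 ALLOC][13-61 FREE]
Free blocks: [1 49] total_free=50 largest=49 -> 100*(50-49)/50 = 100/50 = 2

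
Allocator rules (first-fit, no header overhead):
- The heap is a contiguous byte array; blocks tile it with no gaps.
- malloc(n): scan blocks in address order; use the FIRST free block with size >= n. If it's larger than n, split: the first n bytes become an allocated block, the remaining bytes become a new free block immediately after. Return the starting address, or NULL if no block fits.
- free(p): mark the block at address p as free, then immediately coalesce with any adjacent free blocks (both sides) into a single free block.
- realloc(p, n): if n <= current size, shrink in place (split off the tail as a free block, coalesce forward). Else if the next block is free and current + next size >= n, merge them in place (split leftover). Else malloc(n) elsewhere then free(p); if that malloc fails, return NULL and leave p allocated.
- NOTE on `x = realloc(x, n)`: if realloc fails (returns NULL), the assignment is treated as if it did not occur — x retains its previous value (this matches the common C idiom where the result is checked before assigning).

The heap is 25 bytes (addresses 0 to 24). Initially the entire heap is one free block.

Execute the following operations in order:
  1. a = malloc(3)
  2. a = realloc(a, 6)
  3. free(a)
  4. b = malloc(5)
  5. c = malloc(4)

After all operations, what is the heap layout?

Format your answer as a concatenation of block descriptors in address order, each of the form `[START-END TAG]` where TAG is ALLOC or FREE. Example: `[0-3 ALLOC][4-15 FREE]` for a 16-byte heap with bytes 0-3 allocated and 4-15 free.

Op 1: a = malloc(3) -> a = 0; heap: [0-2 ALLOC][3-24 FREE]
Op 2: a = realloc(a, 6) -> a = 0; heap: [0-5 ALLOC][6-24 FREE]
Op 3: free(a) -> (freed a); heap: [0-24 FREE]
Op 4: b = malloc(5) -> b = 0; heap: [0-4 ALLOC][5-24 FREE]
Op 5: c = malloc(4) -> c = 5; heap: [0-4 ALLOC][5-8 ALLOC][9-24 FREE]

Answer: [0-4 ALLOC][5-8 ALLOC][9-24 FREE]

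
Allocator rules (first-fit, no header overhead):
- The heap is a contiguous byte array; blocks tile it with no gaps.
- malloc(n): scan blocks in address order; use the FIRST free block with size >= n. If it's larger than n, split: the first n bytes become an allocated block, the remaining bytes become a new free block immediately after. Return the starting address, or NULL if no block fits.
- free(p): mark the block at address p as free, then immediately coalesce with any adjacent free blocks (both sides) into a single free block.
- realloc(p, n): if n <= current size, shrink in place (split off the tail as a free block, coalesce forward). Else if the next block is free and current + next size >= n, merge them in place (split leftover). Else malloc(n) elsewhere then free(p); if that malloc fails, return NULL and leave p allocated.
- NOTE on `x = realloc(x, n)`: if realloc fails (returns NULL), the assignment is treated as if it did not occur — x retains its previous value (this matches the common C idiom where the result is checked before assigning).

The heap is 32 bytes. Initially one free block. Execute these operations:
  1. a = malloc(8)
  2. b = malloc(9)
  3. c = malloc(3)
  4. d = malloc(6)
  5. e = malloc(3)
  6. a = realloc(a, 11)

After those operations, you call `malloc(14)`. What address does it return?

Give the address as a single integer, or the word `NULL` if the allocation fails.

Op 1: a = malloc(8) -> a = 0; heap: [0-7 ALLOC][8-31 FREE]
Op 2: b = malloc(9) -> b = 8; heap: [0-7 ALLOC][8-16 ALLOC][17-31 FREE]
Op 3: c = malloc(3) -> c = 17; heap: [0-7 ALLOC][8-16 ALLOC][17-19 ALLOC][20-31 FREE]
Op 4: d = malloc(6) -> d = 20; heap: [0-7 ALLOC][8-16 ALLOC][17-19 ALLOC][20-25 ALLOC][26-31 FREE]
Op 5: e = malloc(3) -> e = 26; heap: [0-7 ALLOC][8-16 ALLOC][17-19 ALLOC][20-25 ALLOC][26-28 ALLOC][29-31 FREE]
Op 6: a = realloc(a, 11) -> NULL (a unchanged); heap: [0-7 ALLOC][8-16 ALLOC][17-19 ALLOC][20-25 ALLOC][26-28 ALLOC][29-31 FREE]
malloc(14): first-fit scan over [0-7 ALLOC][8-16 ALLOC][17-19 ALLOC][20-25 ALLOC][26-28 ALLOC][29-31 FREE] -> NULL

Answer: NULL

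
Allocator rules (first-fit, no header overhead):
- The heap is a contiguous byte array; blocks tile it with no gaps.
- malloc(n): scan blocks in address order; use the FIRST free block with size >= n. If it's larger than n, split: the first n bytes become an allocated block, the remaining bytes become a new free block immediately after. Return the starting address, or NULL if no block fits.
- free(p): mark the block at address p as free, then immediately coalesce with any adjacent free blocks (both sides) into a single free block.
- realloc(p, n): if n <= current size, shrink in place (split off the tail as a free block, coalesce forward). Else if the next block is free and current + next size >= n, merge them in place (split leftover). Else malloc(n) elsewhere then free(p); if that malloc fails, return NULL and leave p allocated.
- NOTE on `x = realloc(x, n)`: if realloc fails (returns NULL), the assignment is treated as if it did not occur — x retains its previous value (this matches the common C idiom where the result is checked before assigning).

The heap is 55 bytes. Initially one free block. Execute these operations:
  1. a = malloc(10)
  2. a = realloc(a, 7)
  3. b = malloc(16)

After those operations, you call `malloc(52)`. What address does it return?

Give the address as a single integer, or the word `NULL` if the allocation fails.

Answer: NULL

Derivation:
Op 1: a = malloc(10) -> a = 0; heap: [0-9 ALLOC][10-54 FREE]
Op 2: a = realloc(a, 7) -> a = 0; heap: [0-6 ALLOC][7-54 FREE]
Op 3: b = malloc(16) -> b = 7; heap: [0-6 ALLOC][7-22 ALLOC][23-54 FREE]
malloc(52): first-fit scan over [0-6 ALLOC][7-22 ALLOC][23-54 FREE] -> NULL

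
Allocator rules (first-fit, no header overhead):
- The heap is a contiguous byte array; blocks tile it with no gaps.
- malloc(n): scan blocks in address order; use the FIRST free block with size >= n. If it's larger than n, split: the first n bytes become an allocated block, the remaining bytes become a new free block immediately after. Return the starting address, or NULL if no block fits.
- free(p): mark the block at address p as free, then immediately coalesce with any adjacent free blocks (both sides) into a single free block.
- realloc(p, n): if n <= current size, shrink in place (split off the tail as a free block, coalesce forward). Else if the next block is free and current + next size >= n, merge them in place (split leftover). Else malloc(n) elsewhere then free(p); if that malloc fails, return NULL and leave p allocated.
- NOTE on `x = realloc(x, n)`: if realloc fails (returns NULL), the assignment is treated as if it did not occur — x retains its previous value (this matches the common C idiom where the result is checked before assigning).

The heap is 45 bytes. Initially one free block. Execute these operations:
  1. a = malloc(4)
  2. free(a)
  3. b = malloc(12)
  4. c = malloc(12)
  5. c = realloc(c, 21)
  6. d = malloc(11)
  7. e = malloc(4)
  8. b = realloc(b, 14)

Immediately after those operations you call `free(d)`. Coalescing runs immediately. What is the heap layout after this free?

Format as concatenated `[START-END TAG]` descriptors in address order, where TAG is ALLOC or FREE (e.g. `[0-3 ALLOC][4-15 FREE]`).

Op 1: a = malloc(4) -> a = 0; heap: [0-3 ALLOC][4-44 FREE]
Op 2: free(a) -> (freed a); heap: [0-44 FREE]
Op 3: b = malloc(12) -> b = 0; heap: [0-11 ALLOC][12-44 FREE]
Op 4: c = malloc(12) -> c = 12; heap: [0-11 ALLOC][12-23 ALLOC][24-44 FREE]
Op 5: c = realloc(c, 21) -> c = 12; heap: [0-11 ALLOC][12-32 ALLOC][33-44 FREE]
Op 6: d = malloc(11) -> d = 33; heap: [0-11 ALLOC][12-32 ALLOC][33-43 ALLOC][44-44 FREE]
Op 7: e = malloc(4) -> e = NULL; heap: [0-11 ALLOC][12-32 ALLOC][33-43 ALLOC][44-44 FREE]
Op 8: b = realloc(b, 14) -> NULL (b unchanged); heap: [0-11 ALLOC][12-32 ALLOC][33-43 ALLOC][44-44 FREE]
free(d): d = 33 -> block [33-43 ALLOC]; mark free, coalesce with adjacent free neighbors -> [0-11 ALLOC][12-32 ALLOC][33-44 FREE]

Answer: [0-11 ALLOC][12-32 ALLOC][33-44 FREE]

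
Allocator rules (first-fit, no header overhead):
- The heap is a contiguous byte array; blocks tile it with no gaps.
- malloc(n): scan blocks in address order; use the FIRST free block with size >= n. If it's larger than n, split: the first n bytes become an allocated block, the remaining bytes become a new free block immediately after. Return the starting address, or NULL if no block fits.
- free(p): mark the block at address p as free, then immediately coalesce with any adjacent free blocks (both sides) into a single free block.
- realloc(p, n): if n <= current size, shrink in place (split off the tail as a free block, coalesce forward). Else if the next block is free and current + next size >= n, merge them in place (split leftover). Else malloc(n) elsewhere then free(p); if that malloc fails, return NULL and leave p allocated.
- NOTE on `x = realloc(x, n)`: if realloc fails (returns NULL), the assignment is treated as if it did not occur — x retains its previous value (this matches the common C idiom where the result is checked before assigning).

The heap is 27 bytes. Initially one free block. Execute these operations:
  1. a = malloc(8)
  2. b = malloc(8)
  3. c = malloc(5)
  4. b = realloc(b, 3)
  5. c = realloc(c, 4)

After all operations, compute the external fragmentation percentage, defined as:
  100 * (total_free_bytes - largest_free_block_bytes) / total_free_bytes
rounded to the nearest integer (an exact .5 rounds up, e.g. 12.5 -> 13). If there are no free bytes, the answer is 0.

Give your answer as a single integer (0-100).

Op 1: a = malloc(8) -> a = 0; heap: [0-7 ALLOC][8-26 FREE]
Op 2: b = malloc(8) -> b = 8; heap: [0-7 ALLOC][8-15 ALLOC][16-26 FREE]
Op 3: c = malloc(5) -> c = 16; heap: [0-7 ALLOC][8-15 ALLOC][16-20 ALLOC][21-26 FREE]
Op 4: b = realloc(b, 3) -> b = 8; heap: [0-7 ALLOC][8-10 ALLOC][11-15 FREE][16-20 ALLOC][21-26 FREE]
Op 5: c = realloc(c, 4) -> c = 16; heap: [0-7 ALLOC][8-10 ALLOC][11-15 FREE][16-19 ALLOC][20-26 FREE]
Free blocks: [5 7] total_free=12 largest=7 -> 100*(12-7)/12 = 500/12 ≈ 41.667 -> rounds to 42

Answer: 42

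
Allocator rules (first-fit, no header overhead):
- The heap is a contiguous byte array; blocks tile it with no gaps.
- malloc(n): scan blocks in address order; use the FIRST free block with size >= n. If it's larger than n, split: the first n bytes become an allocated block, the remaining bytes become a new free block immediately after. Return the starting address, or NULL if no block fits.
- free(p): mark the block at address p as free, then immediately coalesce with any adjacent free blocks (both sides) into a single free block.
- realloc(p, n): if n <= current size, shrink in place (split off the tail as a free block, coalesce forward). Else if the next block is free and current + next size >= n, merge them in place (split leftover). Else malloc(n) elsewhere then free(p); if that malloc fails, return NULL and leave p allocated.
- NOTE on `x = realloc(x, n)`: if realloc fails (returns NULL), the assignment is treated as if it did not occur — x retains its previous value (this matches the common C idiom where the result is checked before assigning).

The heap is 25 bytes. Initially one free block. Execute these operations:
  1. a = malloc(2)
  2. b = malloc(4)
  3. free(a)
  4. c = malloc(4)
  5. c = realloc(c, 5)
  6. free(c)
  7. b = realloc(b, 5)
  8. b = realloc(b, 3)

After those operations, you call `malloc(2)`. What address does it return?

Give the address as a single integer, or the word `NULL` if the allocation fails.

Op 1: a = malloc(2) -> a = 0; heap: [0-1 ALLOC][2-24 FREE]
Op 2: b = malloc(4) -> b = 2; heap: [0-1 ALLOC][2-5 ALLOC][6-24 FREE]
Op 3: free(a) -> (freed a); heap: [0-1 FREE][2-5 ALLOC][6-24 FREE]
Op 4: c = malloc(4) -> c = 6; heap: [0-1 FREE][2-5 ALLOC][6-9 ALLOC][10-24 FREE]
Op 5: c = realloc(c, 5) -> c = 6; heap: [0-1 FREE][2-5 ALLOC][6-10 ALLOC][11-24 FREE]
Op 6: free(c) -> (freed c); heap: [0-1 FREE][2-5 ALLOC][6-24 FREE]
Op 7: b = realloc(b, 5) -> b = 2; heap: [0-1 FREE][2-6 ALLOC][7-24 FREE]
Op 8: b = realloc(b, 3) -> b = 2; heap: [0-1 FREE][2-4 ALLOC][5-24 FREE]
malloc(2): first-fit scan over [0-1 FREE][2-4 ALLOC][5-24 FREE] -> 0

Answer: 0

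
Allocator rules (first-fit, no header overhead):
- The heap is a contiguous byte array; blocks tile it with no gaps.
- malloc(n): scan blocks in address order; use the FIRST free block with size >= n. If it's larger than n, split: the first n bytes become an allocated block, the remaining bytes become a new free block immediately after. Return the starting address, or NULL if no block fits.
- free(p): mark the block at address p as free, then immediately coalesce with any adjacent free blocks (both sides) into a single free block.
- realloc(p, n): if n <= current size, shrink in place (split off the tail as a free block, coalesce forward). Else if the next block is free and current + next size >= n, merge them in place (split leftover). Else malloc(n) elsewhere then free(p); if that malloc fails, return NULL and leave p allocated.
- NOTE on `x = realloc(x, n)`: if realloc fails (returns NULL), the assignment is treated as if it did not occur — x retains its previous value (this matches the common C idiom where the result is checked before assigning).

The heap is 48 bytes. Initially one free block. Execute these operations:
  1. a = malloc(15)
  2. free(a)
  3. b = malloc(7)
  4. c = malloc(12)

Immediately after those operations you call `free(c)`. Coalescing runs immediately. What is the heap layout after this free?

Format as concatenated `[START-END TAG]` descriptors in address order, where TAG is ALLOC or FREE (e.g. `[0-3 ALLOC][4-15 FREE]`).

Answer: [0-6 ALLOC][7-47 FREE]

Derivation:
Op 1: a = malloc(15) -> a = 0; heap: [0-14 ALLOC][15-47 FREE]
Op 2: free(a) -> (freed a); heap: [0-47 FREE]
Op 3: b = malloc(7) -> b = 0; heap: [0-6 ALLOC][7-47 FREE]
Op 4: c = malloc(12) -> c = 7; heap: [0-6 ALLOC][7-18 ALLOC][19-47 FREE]
free(c): c = 7 -> block [7-18 ALLOC]; mark free, coalesce with adjacent free neighbors -> [0-6 ALLOC][7-47 FREE]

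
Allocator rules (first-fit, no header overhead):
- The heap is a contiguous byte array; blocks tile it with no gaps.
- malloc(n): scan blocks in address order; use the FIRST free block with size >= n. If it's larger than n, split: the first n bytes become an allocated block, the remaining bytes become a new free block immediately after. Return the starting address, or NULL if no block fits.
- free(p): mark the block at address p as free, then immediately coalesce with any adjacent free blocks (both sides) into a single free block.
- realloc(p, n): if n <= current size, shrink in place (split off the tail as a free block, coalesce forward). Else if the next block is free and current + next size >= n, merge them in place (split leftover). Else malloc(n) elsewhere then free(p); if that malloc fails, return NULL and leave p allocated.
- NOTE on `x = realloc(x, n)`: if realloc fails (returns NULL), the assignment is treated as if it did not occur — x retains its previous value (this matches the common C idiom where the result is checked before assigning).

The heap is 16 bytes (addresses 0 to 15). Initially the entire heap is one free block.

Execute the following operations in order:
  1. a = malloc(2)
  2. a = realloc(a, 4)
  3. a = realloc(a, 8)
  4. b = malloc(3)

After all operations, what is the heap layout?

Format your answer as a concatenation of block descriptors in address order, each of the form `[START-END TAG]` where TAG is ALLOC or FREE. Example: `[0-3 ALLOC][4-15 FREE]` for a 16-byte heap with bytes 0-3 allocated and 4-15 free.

Answer: [0-7 ALLOC][8-10 ALLOC][11-15 FREE]

Derivation:
Op 1: a = malloc(2) -> a = 0; heap: [0-1 ALLOC][2-15 FREE]
Op 2: a = realloc(a, 4) -> a = 0; heap: [0-3 ALLOC][4-15 FREE]
Op 3: a = realloc(a, 8) -> a = 0; heap: [0-7 ALLOC][8-15 FREE]
Op 4: b = malloc(3) -> b = 8; heap: [0-7 ALLOC][8-10 ALLOC][11-15 FREE]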